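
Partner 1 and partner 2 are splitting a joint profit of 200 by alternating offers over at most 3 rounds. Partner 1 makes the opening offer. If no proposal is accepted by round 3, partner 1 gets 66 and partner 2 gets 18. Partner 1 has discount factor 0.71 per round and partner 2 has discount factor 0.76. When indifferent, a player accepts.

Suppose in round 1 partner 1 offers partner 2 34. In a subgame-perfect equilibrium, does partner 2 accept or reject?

Reject

Work out partner 2's continuation value if the offer is rejected.
Round 3 (partner 1 proposes): partner 2 gets 18 if talks fail, so partner 1 offers 18 and keeps 182.
Round 2 (partner 2 proposes): partner 1 can get 182 next round, worth 0.71 × 182 = 129.22 now, so partner 2 offers 129.22, keeping 70.78.
So by rejecting in round 1, partner 2 gets 70.78 next round, worth 0.76 × 70.78 = 53.7928 now.
Offer 34 < 53.7928, so partner 2 rejects.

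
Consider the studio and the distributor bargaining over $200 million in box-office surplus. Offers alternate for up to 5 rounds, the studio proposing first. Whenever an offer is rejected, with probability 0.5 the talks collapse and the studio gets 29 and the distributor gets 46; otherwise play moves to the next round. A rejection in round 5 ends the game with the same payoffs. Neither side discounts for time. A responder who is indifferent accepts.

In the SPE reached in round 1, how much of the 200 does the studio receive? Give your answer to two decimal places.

By backward induction:
Round 5 (the studio proposes): the distributor gets 46 if talks fail, so the studio offers 46 and keeps 154.
Round 4 (the distributor proposes): rejecting gives the studio an expected 0.5 × 154 + 0.5 × 29 = 91.5; the distributor offers that and keeps 108.5.
Round 3 (the studio proposes): rejecting gives the distributor an expected 0.5 × 108.5 + 0.5 × 46 = 77.25. The studio offers 77.25 and keeps 200 − 77.25 = 122.75.
Round 2 (the distributor proposes): rejecting gives the studio an expected 0.5 × 122.75 + 0.5 × 29 = 75.875, so the distributor offers 75.875, keeping 124.125.
Round 1 (the studio proposes): rejecting gives the distributor an expected 0.5 × 124.125 + 0.5 × 46 = 85.0625. The studio offers 85.0625 and keeps 200 − 85.0625 = 114.9375.

114.94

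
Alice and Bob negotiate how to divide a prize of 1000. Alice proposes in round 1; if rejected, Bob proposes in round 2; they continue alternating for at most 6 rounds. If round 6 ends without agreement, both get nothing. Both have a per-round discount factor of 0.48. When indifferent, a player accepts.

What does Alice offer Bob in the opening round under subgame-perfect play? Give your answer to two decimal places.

By backward induction:
Round 6 (Bob proposes): rejection yields 0 for Alice; Bob offers 0 and keeps 1000.
Round 5 (Alice proposes): Bob can get 1000 next round, worth 0.48 × 1000 = 480 now, so Alice offers 480, keeping 520.
Round 4 (Bob proposes): Alice can get 520 next round, worth 0.48 × 520 = 249.6 now. Bob offers 249.6 and keeps 1000 − 249.6 = 750.4.
Round 3 (Alice proposes): Bob can get 750.4 next round, worth 0.48 × 750.4 = 360.192 now, so Alice offers 360.192, keeping 639.808.
Round 2 (Bob proposes): Alice can get 639.808 next round, worth 0.48 × 639.808 = 307.10784 now, so Bob offers 307.10784, keeping 692.89216.
Round 1 (Alice proposes): Bob can get 692.89216 next round, worth 0.48 × 692.89216 = 332.5882368 now; Alice offers that and keeps 667.4117632.

332.59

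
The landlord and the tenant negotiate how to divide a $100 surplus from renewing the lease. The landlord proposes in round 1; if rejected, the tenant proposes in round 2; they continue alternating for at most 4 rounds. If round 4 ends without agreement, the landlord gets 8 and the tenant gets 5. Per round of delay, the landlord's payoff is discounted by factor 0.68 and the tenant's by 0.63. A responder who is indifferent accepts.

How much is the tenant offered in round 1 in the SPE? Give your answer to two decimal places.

Round 4 (the tenant proposes): the landlord gets 8 if talks fail, so the tenant offers 8 and keeps 92.
Round 3 (the landlord proposes): the tenant can get 92 next round, worth 0.63 × 92 = 57.96 now, so the landlord offers 57.96, keeping 42.04.
Round 2 (the tenant proposes): the landlord can get 42.04 next round, worth 0.68 × 42.04 = 28.5872 now; the tenant offers that and keeps 71.4128.
Round 1 (the landlord proposes): the tenant can get 71.4128 next round, worth 0.63 × 71.4128 = 44.990064 now, so the landlord offers 44.990064, keeping 55.009936.

44.99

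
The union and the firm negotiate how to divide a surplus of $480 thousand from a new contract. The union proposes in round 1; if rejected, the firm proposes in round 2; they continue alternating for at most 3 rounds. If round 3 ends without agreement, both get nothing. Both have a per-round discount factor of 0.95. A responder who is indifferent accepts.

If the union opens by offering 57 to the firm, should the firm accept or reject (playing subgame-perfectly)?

Round 3 (the union proposes): the firm will accept anything ≥ 0, so the union offers 0 and keeps 480.
Round 2 (the firm proposes): the union can get 480 next round, worth 0.95 × 480 = 456 now. The firm offers 456 and keeps 480 − 456 = 24.
So by rejecting in round 1, the firm gets 24 next round, worth 0.95 × 24 = 22.8 now.
Offer 57 ≥ 22.8, so the firm accepts.

Accept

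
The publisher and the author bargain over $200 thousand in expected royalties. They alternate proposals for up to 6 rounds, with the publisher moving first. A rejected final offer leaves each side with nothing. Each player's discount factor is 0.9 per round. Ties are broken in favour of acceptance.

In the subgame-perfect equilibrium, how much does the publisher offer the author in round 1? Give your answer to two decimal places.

Work backward from the last round.
Round 6 (the author proposes): the publisher will accept anything ≥ 0, so the author offers 0 and keeps 200.
Round 5 (the publisher proposes): the author can get 200 next round, worth 0.9 × 200 = 180 now, so the publisher offers 180, keeping 20.
Round 4 (the author proposes): the publisher can get 20 next round, worth 0.9 × 20 = 18 now, so the author offers 18, keeping 182.
Round 3 (the publisher proposes): the author can get 182 next round, worth 0.9 × 182 = 163.8 now; the publisher offers that and keeps 36.2.
Round 2 (the author proposes): the publisher can get 36.2 next round, worth 0.9 × 36.2 = 32.58 now. The author offers 32.58 and keeps 200 − 32.58 = 167.42.
Round 1 (the publisher proposes): the author can get 167.42 next round, worth 0.9 × 167.42 = 150.678 now. The publisher offers 150.678 and keeps 200 − 150.678 = 49.322.

150.68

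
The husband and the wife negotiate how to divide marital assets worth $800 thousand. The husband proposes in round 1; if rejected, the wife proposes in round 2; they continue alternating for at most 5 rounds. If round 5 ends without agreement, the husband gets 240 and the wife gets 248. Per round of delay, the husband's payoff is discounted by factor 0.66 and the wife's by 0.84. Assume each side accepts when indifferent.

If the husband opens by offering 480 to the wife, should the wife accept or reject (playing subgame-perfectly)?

Round 5 (the husband proposes): the wife gets 248 if talks fail, so the husband offers 248 and keeps 552.
Round 4 (the wife proposes): the husband can get 552 next round, worth 0.66 × 552 = 364.32 now, so the wife offers 364.32, keeping 435.68.
Round 3 (the husband proposes): the wife can get 435.68 next round, worth 0.84 × 435.68 = 365.9712 now, so the husband offers 365.9712, keeping 434.0288.
Round 2 (the wife proposes): the husband can get 434.0288 next round, worth 0.66 × 434.0288 = 286.459008 now; the wife offers that and keeps 513.540992.
So by rejecting in round 1, the wife gets 513.540992 next round, worth 0.84 × 513.540992 = 431.37443328 now.
Offer 480 ≥ 431.37443328, so the wife accepts.

Accept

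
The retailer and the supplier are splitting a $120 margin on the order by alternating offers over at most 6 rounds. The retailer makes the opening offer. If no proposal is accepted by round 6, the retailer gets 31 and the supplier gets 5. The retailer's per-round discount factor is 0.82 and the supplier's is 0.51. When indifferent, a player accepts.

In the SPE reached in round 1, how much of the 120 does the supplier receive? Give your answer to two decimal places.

Round 6 (the supplier proposes): the retailer gets 31 if talks fail, so the supplier offers 31 and keeps 89.
Round 5 (the retailer proposes): the supplier can get 89 next round, worth 0.51 × 89 = 45.39 now, so the retailer offers 45.39, keeping 74.61.
Round 4 (the supplier proposes): the retailer can get 74.61 next round, worth 0.82 × 74.61 = 61.1802 now; the supplier offers that and keeps 58.8198.
Round 3 (the retailer proposes): the supplier can get 58.8198 next round, worth 0.51 × 58.8198 = 29.998098 now; the retailer offers that and keeps 90.001902.
Round 2 (the supplier proposes): the retailer can get 90.001902 next round, worth 0.82 × 90.001902 = 73.80155964 now, so the supplier offers 73.80155964, keeping 46.19844036.
Round 1 (the retailer proposes): the supplier can get 46.19844036 next round, worth 0.51 × 46.19844036 = 23.5612045836 now, so the retailer offers 23.5612045836, keeping 96.4387954164.

23.56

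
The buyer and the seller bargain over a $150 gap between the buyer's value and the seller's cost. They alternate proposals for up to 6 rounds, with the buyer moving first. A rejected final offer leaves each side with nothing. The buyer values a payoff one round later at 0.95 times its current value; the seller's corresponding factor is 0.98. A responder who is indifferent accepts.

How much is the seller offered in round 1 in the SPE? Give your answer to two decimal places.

Round 6 (the seller proposes): rejection yields 0 for the buyer; the seller offers 0 and keeps 150.
Round 5 (the buyer proposes): the seller can get 150 next round, worth 0.98 × 150 = 147 now. The buyer offers 147 and keeps 150 − 147 = 3.
Round 4 (the seller proposes): the buyer can get 3 next round, worth 0.95 × 3 = 2.85 now, so the seller offers 2.85, keeping 147.15.
Round 3 (the buyer proposes): the seller can get 147.15 next round, worth 0.98 × 147.15 = 144.207 now. The buyer offers 144.207 and keeps 150 − 144.207 = 5.793.
Round 2 (the seller proposes): the buyer can get 5.793 next round, worth 0.95 × 5.793 = 5.50335 now, so the seller offers 5.50335, keeping 144.49665.
Round 1 (the buyer proposes): the seller can get 144.49665 next round, worth 0.98 × 144.49665 = 141.606717 now. The buyer offers 141.606717 and keeps 150 − 141.606717 = 8.393283.

141.61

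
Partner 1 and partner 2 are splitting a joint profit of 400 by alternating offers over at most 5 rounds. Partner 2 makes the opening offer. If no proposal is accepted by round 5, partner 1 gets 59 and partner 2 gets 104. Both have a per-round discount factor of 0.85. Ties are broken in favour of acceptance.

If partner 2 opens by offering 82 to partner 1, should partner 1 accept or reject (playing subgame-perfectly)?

Reject

Work out partner 1's continuation value if the offer is rejected.
Round 5 (partner 2 proposes): partner 1 gets 59 if talks fail, so partner 2 offers 59 and keeps 341.
Round 4 (partner 1 proposes): partner 2 can get 341 next round, worth 0.85 × 341 = 289.85 now. Partner 1 offers 289.85 and keeps 400 − 289.85 = 110.15.
Round 3 (partner 2 proposes): partner 1 can get 110.15 next round, worth 0.85 × 110.15 = 93.6275 now; partner 2 offers that and keeps 306.3725.
Round 2 (partner 1 proposes): partner 2 can get 306.3725 next round, worth 0.85 × 306.3725 = 260.416625 now. Partner 1 offers 260.416625 and keeps 400 − 260.416625 = 139.583375.
So by rejecting in round 1, partner 1 gets 139.583375 next round, worth 0.85 × 139.583375 = 118.64586875 now.
Offer 82 < 118.64586875, so partner 1 rejects.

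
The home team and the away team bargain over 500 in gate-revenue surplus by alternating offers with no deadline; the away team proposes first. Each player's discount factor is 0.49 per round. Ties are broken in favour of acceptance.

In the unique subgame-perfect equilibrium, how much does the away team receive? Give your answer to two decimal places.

Let x be the away team's share when the away team proposes and y be the home team's share when the home team proposes.
The home team accepts iff offered ≥ 0.49·y, so x = 500 − 0.49y. Symmetrically y = 500 − 0.49x.
Substituting: x = 500 − 0.49(500 − 0.49x), giving x(1 − 0.49·0.49) = 500(1 − 0.49).
So x = 500 × 0.51 / 0.7599 ≈ 335.5705, and the home team receives 500 − x ≈ 164.4295.

335.57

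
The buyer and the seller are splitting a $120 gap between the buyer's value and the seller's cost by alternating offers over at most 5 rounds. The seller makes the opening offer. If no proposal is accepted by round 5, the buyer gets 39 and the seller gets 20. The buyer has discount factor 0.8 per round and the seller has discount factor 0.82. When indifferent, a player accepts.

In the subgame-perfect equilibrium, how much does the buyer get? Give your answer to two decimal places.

45.40

By backward induction:
Round 5 (the seller proposes): the buyer gets 39 if talks fail, so the seller offers 39 and keeps 81.
Round 4 (the buyer proposes): the seller can get 81 next round, worth 0.82 × 81 = 66.42 now, so the buyer offers 66.42, keeping 53.58.
Round 3 (the seller proposes): the buyer can get 53.58 next round, worth 0.8 × 53.58 = 42.864 now, so the seller offers 42.864, keeping 77.136.
Round 2 (the buyer proposes): the seller can get 77.136 next round, worth 0.82 × 77.136 = 63.25152 now; the buyer offers that and keeps 56.74848.
Round 1 (the seller proposes): the buyer can get 56.74848 next round, worth 0.8 × 56.74848 = 45.398784 now; the seller offers that and keeps 74.601216.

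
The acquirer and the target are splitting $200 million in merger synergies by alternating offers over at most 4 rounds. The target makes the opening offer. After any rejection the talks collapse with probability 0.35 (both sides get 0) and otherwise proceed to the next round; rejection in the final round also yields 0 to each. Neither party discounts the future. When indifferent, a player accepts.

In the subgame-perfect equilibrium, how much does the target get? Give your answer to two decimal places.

Round 4 (the acquirer proposes): rejection yields 0 for the target; the acquirer offers 0 and keeps 200.
Round 3 (the target proposes): rejecting gives the acquirer an expected 0.65 × 200 = 130. The target offers 130 and keeps 200 − 130 = 70.
Round 2 (the acquirer proposes): rejecting gives the target an expected 0.65 × 70 = 45.5. The acquirer offers 45.5 and keeps 200 − 45.5 = 154.5.
Round 1 (the target proposes): rejecting gives the acquirer an expected 0.65 × 154.5 = 100.425; the target offers that and keeps 99.575.

99.58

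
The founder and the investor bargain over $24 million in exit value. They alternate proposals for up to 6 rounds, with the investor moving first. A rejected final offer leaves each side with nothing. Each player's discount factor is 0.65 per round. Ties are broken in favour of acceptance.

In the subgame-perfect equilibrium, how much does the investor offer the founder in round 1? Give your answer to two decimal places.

10.55

Work backward from the last round.
Round 6 (the founder proposes): the investor will accept anything ≥ 0, so the founder offers 0 and keeps 24.
Round 5 (the investor proposes): the founder can get 24 next round, worth 0.65 × 24 = 15.6 now, so the investor offers 15.6, keeping 8.4.
Round 4 (the founder proposes): the investor can get 8.4 next round, worth 0.65 × 8.4 = 5.46 now, so the founder offers 5.46, keeping 18.54.
Round 3 (the investor proposes): the founder can get 18.54 next round, worth 0.65 × 18.54 = 12.051 now. The investor offers 12.051 and keeps 24 − 12.051 = 11.949.
Round 2 (the founder proposes): the investor can get 11.949 next round, worth 0.65 × 11.949 = 7.76685 now; the founder offers that and keeps 16.23315.
Round 1 (the investor proposes): the founder can get 16.23315 next round, worth 0.65 × 16.23315 = 10.5515475 now; the investor offers that and keeps 13.4484525.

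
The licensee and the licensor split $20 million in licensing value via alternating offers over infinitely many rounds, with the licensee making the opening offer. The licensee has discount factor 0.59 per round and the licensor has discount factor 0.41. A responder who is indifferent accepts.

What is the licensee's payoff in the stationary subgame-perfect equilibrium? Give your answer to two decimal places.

15.57

Let x be the licensee's share when the licensee proposes and y be the licensor's share when the licensor proposes.
The licensor accepts iff offered ≥ 0.41·y, so x = 20 − 0.41y. Symmetrically y = 20 − 0.59x.
Substituting: x = 20 − 0.41(20 − 0.59x), giving x(1 − 0.59·0.41) = 20(1 − 0.41).
So x = 20 × 0.59 / 0.7581 ≈ 15.5652, and the licensor receives 20 − x ≈ 4.4348.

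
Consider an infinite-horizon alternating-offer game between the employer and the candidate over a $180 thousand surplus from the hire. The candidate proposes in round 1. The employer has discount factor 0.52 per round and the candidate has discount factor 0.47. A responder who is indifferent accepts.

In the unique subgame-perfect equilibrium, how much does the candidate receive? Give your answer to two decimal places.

In a stationary SPE each proposer offers the other exactly their discounted continuation value.
If the candidate keeps x when proposing and the employer keeps y when proposing, then x = 180 − 0.52y and y = 180 − 0.47x.
Solving: x = 180(1 − 0.52) / (1 − 0.47·0.52) = 86.4 / 0.7556 ≈ 114.3462.
The employer gets 180 − 114.3462 ≈ 65.6538.

114.35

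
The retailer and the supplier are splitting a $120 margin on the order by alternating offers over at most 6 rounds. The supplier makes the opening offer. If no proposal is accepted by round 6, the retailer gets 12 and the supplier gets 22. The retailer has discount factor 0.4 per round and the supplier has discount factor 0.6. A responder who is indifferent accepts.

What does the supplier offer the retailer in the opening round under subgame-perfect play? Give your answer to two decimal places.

26.07

Solve by backward induction from round 6.
Round 6 (the retailer proposes): the supplier gets 22 if talks fail, so the retailer offers 22 and keeps 98.
Round 5 (the supplier proposes): the retailer can get 98 next round, worth 0.4 × 98 = 39.2 now. The supplier offers 39.2 and keeps 120 − 39.2 = 80.8.
Round 4 (the retailer proposes): the supplier can get 80.8 next round, worth 0.6 × 80.8 = 48.48 now; the retailer offers that and keeps 71.52.
Round 3 (the supplier proposes): the retailer can get 71.52 next round, worth 0.4 × 71.52 = 28.608 now, so the supplier offers 28.608, keeping 91.392.
Round 2 (the retailer proposes): the supplier can get 91.392 next round, worth 0.6 × 91.392 = 54.8352 now; the retailer offers that and keeps 65.1648.
Round 1 (the supplier proposes): the retailer can get 65.1648 next round, worth 0.4 × 65.1648 = 26.06592 now. The supplier offers 26.06592 and keeps 120 − 26.06592 = 93.93408.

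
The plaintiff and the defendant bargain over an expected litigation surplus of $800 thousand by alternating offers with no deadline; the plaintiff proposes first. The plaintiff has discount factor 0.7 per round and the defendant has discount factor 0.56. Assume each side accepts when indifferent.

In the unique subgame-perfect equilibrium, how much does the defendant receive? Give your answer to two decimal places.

221.05

In a stationary SPE each proposer offers the other exactly their discounted continuation value.
If the plaintiff keeps x when proposing and the defendant keeps y when proposing, then x = 800 − 0.56y and y = 800 − 0.7x.
Solving: x = 800(1 − 0.56) / (1 − 0.7·0.56) = 352 / 0.608 ≈ 578.9474.
The defendant gets 800 − 578.9474 ≈ 221.0526.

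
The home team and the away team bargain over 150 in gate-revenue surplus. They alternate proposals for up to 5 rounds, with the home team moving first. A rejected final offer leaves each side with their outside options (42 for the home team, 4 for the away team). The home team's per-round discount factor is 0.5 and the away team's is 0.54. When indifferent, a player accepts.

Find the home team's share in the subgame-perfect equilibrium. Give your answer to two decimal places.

Round 5 (the home team proposes): the away team gets 4 if talks fail, so the home team offers 4 and keeps 146.
Round 4 (the away team proposes): the home team can get 146 next round, worth 0.5 × 146 = 73 now; the away team offers that and keeps 77.
Round 3 (the home team proposes): the away team can get 77 next round, worth 0.54 × 77 = 41.58 now, so the home team offers 41.58, keeping 108.42.
Round 2 (the away team proposes): the home team can get 108.42 next round, worth 0.5 × 108.42 = 54.21 now, so the away team offers 54.21, keeping 95.79.
Round 1 (the home team proposes): the away team can get 95.79 next round, worth 0.54 × 95.79 = 51.7266 now; the home team offers that and keeps 98.2734.

98.27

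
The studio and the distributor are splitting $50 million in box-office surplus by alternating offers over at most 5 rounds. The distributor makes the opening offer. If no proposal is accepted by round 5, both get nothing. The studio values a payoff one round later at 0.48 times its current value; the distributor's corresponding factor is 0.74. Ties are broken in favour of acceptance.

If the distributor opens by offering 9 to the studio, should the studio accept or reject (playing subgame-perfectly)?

Accept

Round 5 (the distributor proposes): the studio will accept anything ≥ 0, so the distributor offers 0 and keeps 50.
Round 4 (the studio proposes): the distributor can get 50 next round, worth 0.74 × 50 = 37 now; the studio offers that and keeps 13.
Round 3 (the distributor proposes): the studio can get 13 next round, worth 0.48 × 13 = 6.24 now. The distributor offers 6.24 and keeps 50 − 6.24 = 43.76.
Round 2 (the studio proposes): the distributor can get 43.76 next round, worth 0.74 × 43.76 = 32.3824 now. The studio offers 32.3824 and keeps 50 − 32.3824 = 17.6176.
So by rejecting in round 1, the studio gets 17.6176 next round, worth 0.48 × 17.6176 = 8.456448 now.
Offer 9 ≥ 8.456448, so the studio accepts.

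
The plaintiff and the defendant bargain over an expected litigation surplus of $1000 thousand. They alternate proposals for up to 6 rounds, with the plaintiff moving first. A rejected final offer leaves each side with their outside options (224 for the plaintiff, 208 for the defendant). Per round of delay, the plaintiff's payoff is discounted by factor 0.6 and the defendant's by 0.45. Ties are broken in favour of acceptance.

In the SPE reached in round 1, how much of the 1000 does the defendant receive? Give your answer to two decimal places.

Round 6 (the defendant proposes): the plaintiff gets 224 if talks fail, so the defendant offers 224 and keeps 776.
Round 5 (the plaintiff proposes): the defendant can get 776 next round, worth 0.45 × 776 = 349.2 now; the plaintiff offers that and keeps 650.8.
Round 4 (the defendant proposes): the plaintiff can get 650.8 next round, worth 0.6 × 650.8 = 390.48 now; the defendant offers that and keeps 609.52.
Round 3 (the plaintiff proposes): the defendant can get 609.52 next round, worth 0.45 × 609.52 = 274.284 now. The plaintiff offers 274.284 and keeps 1000 − 274.284 = 725.716.
Round 2 (the defendant proposes): the plaintiff can get 725.716 next round, worth 0.6 × 725.716 = 435.4296 now, so the defendant offers 435.4296, keeping 564.5704.
Round 1 (the plaintiff proposes): the defendant can get 564.5704 next round, worth 0.45 × 564.5704 = 254.05668 now. The plaintiff offers 254.05668 and keeps 1000 − 254.05668 = 745.94332.

254.06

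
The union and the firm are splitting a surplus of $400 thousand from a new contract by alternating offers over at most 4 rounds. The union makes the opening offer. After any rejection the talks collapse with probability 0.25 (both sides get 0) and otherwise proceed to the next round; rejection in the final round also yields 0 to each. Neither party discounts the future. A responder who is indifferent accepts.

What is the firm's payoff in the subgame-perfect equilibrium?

243.75

Round 4 (the firm proposes): rejection yields 0 for the union; the firm offers 0 and keeps 400.
Round 3 (the union proposes): rejecting gives the firm an expected 0.75 × 400 = 300, so the union offers 300, keeping 100.
Round 2 (the firm proposes): rejecting gives the union an expected 0.75 × 100 = 75, so the firm offers 75, keeping 325.
Round 1 (the union proposes): rejecting gives the firm an expected 0.75 × 325 = 243.75, so the union offers 243.75, keeping 156.25.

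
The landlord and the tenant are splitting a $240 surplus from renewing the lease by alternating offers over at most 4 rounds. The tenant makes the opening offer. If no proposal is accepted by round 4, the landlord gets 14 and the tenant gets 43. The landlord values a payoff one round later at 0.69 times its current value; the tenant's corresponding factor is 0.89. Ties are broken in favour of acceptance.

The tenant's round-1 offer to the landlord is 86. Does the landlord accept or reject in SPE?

Reject

Work out the landlord's continuation value if the offer is rejected.
Round 4 (the landlord proposes): the tenant gets 43 if talks fail, so the landlord offers 43 and keeps 197.
Round 3 (the tenant proposes): the landlord can get 197 next round, worth 0.69 × 197 = 135.93 now; the tenant offers that and keeps 104.07.
Round 2 (the landlord proposes): the tenant can get 104.07 next round, worth 0.89 × 104.07 = 92.6223 now, so the landlord offers 92.6223, keeping 147.3777.
So by rejecting in round 1, the landlord gets 147.3777 next round, worth 0.69 × 147.3777 = 101.690613 now.
Offer 86 < 101.690613, so the landlord rejects.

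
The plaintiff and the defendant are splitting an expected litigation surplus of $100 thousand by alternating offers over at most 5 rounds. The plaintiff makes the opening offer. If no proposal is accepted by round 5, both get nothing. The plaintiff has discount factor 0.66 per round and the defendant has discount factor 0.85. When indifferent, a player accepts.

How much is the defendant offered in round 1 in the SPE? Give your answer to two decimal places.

Round 5 (the plaintiff proposes): rejection yields 0 for the defendant; the plaintiff offers 0 and keeps 100.
Round 4 (the defendant proposes): the plaintiff can get 100 next round, worth 0.66 × 100 = 66 now; the defendant offers that and keeps 34.
Round 3 (the plaintiff proposes): the defendant can get 34 next round, worth 0.85 × 34 = 28.9 now. The plaintiff offers 28.9 and keeps 100 − 28.9 = 71.1.
Round 2 (the defendant proposes): the plaintiff can get 71.1 next round, worth 0.66 × 71.1 = 46.926 now, so the defendant offers 46.926, keeping 53.074.
Round 1 (the plaintiff proposes): the defendant can get 53.074 next round, worth 0.85 × 53.074 = 45.1129 now; the plaintiff offers that and keeps 54.8871.

45.11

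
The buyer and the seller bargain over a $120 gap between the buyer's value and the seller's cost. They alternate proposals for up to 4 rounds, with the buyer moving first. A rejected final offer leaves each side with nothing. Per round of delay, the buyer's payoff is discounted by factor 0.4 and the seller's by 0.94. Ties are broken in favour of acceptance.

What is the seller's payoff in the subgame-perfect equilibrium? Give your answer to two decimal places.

110.09

Round 4 (the seller proposes): rejection yields 0 for the buyer; the seller offers 0 and keeps 120.
Round 3 (the buyer proposes): the seller can get 120 next round, worth 0.94 × 120 = 112.8 now. The buyer offers 112.8 and keeps 120 − 112.8 = 7.2.
Round 2 (the seller proposes): the buyer can get 7.2 next round, worth 0.4 × 7.2 = 2.88 now. The seller offers 2.88 and keeps 120 − 2.88 = 117.12.
Round 1 (the buyer proposes): the seller can get 117.12 next round, worth 0.94 × 117.12 = 110.0928 now. The buyer offers 110.0928 and keeps 120 − 110.0928 = 9.9072.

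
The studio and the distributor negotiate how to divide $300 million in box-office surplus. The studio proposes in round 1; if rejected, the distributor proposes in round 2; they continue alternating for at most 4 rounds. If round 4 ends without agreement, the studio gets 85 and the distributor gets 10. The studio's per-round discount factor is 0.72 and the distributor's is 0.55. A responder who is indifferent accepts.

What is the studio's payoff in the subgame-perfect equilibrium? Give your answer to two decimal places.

Round 4 (the distributor proposes): the studio gets 85 if talks fail, so the distributor offers 85 and keeps 215.
Round 3 (the studio proposes): the distributor can get 215 next round, worth 0.55 × 215 = 118.25 now; the studio offers that and keeps 181.75.
Round 2 (the distributor proposes): the studio can get 181.75 next round, worth 0.72 × 181.75 = 130.86 now; the distributor offers that and keeps 169.14.
Round 1 (the studio proposes): the distributor can get 169.14 next round, worth 0.55 × 169.14 = 93.027 now; the studio offers that and keeps 206.973.

206.97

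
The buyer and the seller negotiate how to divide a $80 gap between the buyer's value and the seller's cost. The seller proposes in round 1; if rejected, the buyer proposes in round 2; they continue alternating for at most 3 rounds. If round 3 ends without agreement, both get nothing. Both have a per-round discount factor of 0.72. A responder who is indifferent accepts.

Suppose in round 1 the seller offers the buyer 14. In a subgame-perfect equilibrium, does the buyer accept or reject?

Round 3 (the seller proposes): the buyer will accept anything ≥ 0, so the seller offers 0 and keeps 80.
Round 2 (the buyer proposes): the seller can get 80 next round, worth 0.72 × 80 = 57.6 now, so the buyer offers 57.6, keeping 22.4.
So by rejecting in round 1, the buyer gets 22.4 next round, worth 0.72 × 22.4 = 16.128 now.
Offer 14 < 16.128, so the buyer rejects.

Reject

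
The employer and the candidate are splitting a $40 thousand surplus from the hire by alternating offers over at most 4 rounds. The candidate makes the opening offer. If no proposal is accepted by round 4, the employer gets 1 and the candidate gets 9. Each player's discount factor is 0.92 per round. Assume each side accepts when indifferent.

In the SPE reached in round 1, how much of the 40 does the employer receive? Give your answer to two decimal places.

27.08

Round 4 (the employer proposes): the candidate gets 9 if talks fail, so the employer offers 9 and keeps 31.
Round 3 (the candidate proposes): the employer can get 31 next round, worth 0.92 × 31 = 28.52 now, so the candidate offers 28.52, keeping 11.48.
Round 2 (the employer proposes): the candidate can get 11.48 next round, worth 0.92 × 11.48 = 10.5616 now, so the employer offers 10.5616, keeping 29.4384.
Round 1 (the candidate proposes): the employer can get 29.4384 next round, worth 0.92 × 29.4384 = 27.083328 now. The candidate offers 27.083328 and keeps 40 − 27.083328 = 12.916672.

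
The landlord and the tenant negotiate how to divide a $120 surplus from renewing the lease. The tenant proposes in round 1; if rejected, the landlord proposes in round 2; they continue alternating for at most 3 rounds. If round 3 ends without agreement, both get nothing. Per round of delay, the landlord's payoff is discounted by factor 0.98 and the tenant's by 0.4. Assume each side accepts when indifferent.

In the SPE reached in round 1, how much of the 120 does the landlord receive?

Round 3 (the tenant proposes): rejection yields 0 for the landlord; the tenant offers 0 and keeps 120.
Round 2 (the landlord proposes): the tenant can get 120 next round, worth 0.4 × 120 = 48 now. The landlord offers 48 and keeps 120 − 48 = 72.
Round 1 (the tenant proposes): the landlord can get 72 next round, worth 0.98 × 72 = 70.56 now. The tenant offers 70.56 and keeps 120 − 70.56 = 49.44.

70.56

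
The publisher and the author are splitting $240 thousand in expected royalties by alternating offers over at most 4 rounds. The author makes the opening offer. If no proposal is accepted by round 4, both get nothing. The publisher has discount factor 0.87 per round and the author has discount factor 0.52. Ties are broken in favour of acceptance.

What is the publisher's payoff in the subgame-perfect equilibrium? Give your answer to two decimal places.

Round 4 (the publisher proposes): the author will accept anything ≥ 0, so the publisher offers 0 and keeps 240.
Round 3 (the author proposes): the publisher can get 240 next round, worth 0.87 × 240 = 208.8 now. The author offers 208.8 and keeps 240 − 208.8 = 31.2.
Round 2 (the publisher proposes): the author can get 31.2 next round, worth 0.52 × 31.2 = 16.224 now. The publisher offers 16.224 and keeps 240 − 16.224 = 223.776.
Round 1 (the author proposes): the publisher can get 223.776 next round, worth 0.87 × 223.776 = 194.68512 now, so the author offers 194.68512, keeping 45.31488.

194.69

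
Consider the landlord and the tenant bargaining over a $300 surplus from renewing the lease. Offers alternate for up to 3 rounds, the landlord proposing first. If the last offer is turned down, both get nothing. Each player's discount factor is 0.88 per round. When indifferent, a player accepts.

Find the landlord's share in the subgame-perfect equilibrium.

268.32

Solve by backward induction from round 3.
Round 3 (the landlord proposes): rejection yields 0 for the tenant; the landlord offers 0 and keeps 300.
Round 2 (the tenant proposes): the landlord can get 300 next round, worth 0.88 × 300 = 264 now, so the tenant offers 264, keeping 36.
Round 1 (the landlord proposes): the tenant can get 36 next round, worth 0.88 × 36 = 31.68 now, so the landlord offers 31.68, keeping 268.32.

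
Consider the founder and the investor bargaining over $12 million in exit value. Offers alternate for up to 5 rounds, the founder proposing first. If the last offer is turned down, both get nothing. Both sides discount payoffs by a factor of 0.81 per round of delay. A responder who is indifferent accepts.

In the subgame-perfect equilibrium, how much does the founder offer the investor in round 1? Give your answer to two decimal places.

Round 5 (the founder proposes): rejection yields 0 for the investor; the founder offers 0 and keeps 12.
Round 4 (the investor proposes): the founder can get 12 next round, worth 0.81 × 12 = 9.72 now, so the investor offers 9.72, keeping 2.28.
Round 3 (the founder proposes): the investor can get 2.28 next round, worth 0.81 × 2.28 = 1.8468 now, so the founder offers 1.8468, keeping 10.1532.
Round 2 (the investor proposes): the founder can get 10.1532 next round, worth 0.81 × 10.1532 = 8.224092 now; the investor offers that and keeps 3.775908.
Round 1 (the founder proposes): the investor can get 3.775908 next round, worth 0.81 × 3.775908 = 3.05848548 now. The founder offers 3.05848548 and keeps 12 − 3.05848548 = 8.94151452.

3.06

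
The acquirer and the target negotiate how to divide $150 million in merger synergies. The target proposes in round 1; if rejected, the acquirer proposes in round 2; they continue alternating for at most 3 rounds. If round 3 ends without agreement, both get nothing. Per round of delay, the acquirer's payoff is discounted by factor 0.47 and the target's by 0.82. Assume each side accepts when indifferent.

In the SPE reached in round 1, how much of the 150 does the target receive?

By backward induction:
Round 3 (the target proposes): the acquirer will accept anything ≥ 0, so the target offers 0 and keeps 150.
Round 2 (the acquirer proposes): the target can get 150 next round, worth 0.82 × 150 = 123 now. The acquirer offers 123 and keeps 150 − 123 = 27.
Round 1 (the target proposes): the acquirer can get 27 next round, worth 0.47 × 27 = 12.69 now; the target offers that and keeps 137.31.

137.31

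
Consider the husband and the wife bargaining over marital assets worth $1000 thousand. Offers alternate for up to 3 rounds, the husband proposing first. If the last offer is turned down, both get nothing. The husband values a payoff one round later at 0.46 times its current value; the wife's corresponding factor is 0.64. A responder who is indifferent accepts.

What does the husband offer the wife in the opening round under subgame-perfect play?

345.6

Work backward from the last round.
Round 3 (the husband proposes): the wife will accept anything ≥ 0, so the husband offers 0 and keeps 1000.
Round 2 (the wife proposes): the husband can get 1000 next round, worth 0.46 × 1000 = 460 now; the wife offers that and keeps 540.
Round 1 (the husband proposes): the wife can get 540 next round, worth 0.64 × 540 = 345.6 now; the husband offers that and keeps 654.4.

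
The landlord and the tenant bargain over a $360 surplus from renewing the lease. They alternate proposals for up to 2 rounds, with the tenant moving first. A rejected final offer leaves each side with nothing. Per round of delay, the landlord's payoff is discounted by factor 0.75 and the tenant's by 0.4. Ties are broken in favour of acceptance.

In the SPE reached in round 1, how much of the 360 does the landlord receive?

270

Round 2 (the landlord proposes): rejection yields 0 for the tenant; the landlord offers 0 and keeps 360.
Round 1 (the tenant proposes): the landlord can get 360 next round, worth 0.75 × 360 = 270 now, so the tenant offers 270, keeping 90.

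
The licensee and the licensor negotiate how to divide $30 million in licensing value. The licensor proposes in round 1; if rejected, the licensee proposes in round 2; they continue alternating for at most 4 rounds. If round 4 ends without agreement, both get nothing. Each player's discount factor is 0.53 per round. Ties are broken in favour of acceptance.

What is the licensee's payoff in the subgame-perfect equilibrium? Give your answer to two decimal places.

Round 4 (the licensee proposes): the licensor will accept anything ≥ 0, so the licensee offers 0 and keeps 30.
Round 3 (the licensor proposes): the licensee can get 30 next round, worth 0.53 × 30 = 15.9 now. The licensor offers 15.9 and keeps 30 − 15.9 = 14.1.
Round 2 (the licensee proposes): the licensor can get 14.1 next round, worth 0.53 × 14.1 = 7.473 now; the licensee offers that and keeps 22.527.
Round 1 (the licensor proposes): the licensee can get 22.527 next round, worth 0.53 × 22.527 = 11.93931 now, so the licensor offers 11.93931, keeping 18.06069.

11.94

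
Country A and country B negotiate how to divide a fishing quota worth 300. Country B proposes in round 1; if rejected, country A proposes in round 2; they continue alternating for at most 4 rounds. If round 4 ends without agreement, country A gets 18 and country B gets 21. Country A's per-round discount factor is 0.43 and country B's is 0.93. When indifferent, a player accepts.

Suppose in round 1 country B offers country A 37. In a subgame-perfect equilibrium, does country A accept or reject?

Reject

Round 4 (country A proposes): country B gets 21 if talks fail, so country A offers 21 and keeps 279.
Round 3 (country B proposes): country A can get 279 next round, worth 0.43 × 279 = 119.97 now, so country B offers 119.97, keeping 180.03.
Round 2 (country A proposes): country B can get 180.03 next round, worth 0.93 × 180.03 = 167.4279 now; country A offers that and keeps 132.5721.
So by rejecting in round 1, country A gets 132.5721 next round, worth 0.43 × 132.5721 = 57.006003 now.
Offer 37 < 57.006003, so country A rejects.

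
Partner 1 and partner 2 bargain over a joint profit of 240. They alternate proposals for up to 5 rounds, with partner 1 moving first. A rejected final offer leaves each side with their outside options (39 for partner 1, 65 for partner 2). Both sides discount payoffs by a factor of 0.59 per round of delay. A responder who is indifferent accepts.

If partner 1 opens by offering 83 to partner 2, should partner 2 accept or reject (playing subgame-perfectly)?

Work out partner 2's continuation value if the offer is rejected.
Round 5 (partner 1 proposes): partner 2 gets 65 if talks fail, so partner 1 offers 65 and keeps 175.
Round 4 (partner 2 proposes): partner 1 can get 175 next round, worth 0.59 × 175 = 103.25 now. Partner 2 offers 103.25 and keeps 240 − 103.25 = 136.75.
Round 3 (partner 1 proposes): partner 2 can get 136.75 next round, worth 0.59 × 136.75 = 80.6825 now; partner 1 offers that and keeps 159.3175.
Round 2 (partner 2 proposes): partner 1 can get 159.3175 next round, worth 0.59 × 159.3175 = 93.997325 now. Partner 2 offers 93.997325 and keeps 240 − 93.997325 = 146.002675.
So by rejecting in round 1, partner 2 gets 146.002675 next round, worth 0.59 × 146.002675 = 86.14157825 now.
Offer 83 < 86.14157825, so partner 2 rejects.

Reject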